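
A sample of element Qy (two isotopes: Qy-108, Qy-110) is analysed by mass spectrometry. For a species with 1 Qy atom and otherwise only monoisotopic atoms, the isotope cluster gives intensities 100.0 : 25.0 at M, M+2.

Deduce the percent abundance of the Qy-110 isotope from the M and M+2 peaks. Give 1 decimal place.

20.0%

Let p = fractional abundance of Qy-108. I(M+2)/I(M) = [C(1,1)·p^0·(1−p)] / p^1 = 1·(1−p)/p = 25.0/100.0 = 0.2500
(1−p)/p = 0.2500/1 = 0.2500  ⇒  p = 1/(1 + 0.2500) = 0.8000
Qy-108: 80.0%, Qy-110: 20.0%.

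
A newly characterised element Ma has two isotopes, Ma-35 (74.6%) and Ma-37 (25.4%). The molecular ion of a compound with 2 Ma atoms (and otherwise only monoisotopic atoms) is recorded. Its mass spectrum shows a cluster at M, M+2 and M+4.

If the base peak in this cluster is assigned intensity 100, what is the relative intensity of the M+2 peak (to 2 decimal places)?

68.10

Term probabilities: M 0.5565, M+2 0.3790, M+4 0.0645. Base peak = M.
P(M) = C(2,0) × 0.746^2 × 0.254^0 = 1 × 0.556516 × 1.0000 = 0.556516 (base)
P(M+2) = C(2,1) × 0.746^1 × 0.254^1 = 2 × 0.7460 × 0.2540 = 0.378968
Relative intensity = 0.378968 / 0.556516 × 100 = 68.10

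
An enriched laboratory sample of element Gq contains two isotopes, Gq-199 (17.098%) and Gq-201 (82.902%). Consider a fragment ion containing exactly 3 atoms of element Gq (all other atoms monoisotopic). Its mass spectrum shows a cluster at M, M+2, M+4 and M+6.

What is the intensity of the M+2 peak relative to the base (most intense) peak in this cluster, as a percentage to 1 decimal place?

Binomial terms of (0.17098 + 0.82902)^3: M 0.0050, M+2 0.0727, M+4 0.3525, M+6 0.5698 → M+6 is the base peak.
P(M+6) = C(3,3) × 0.17098^0 × 0.82902^3 = 1 × 1.0000 × 0.56976402 = 0.569764 (base)
P(M+2) = C(3,1) × 0.17098^2 × 0.82902^1 = 3 × 0.02923416 × 0.82902 = 0.072707
Relative intensity = 0.072707 / 0.569764 × 100 = 12.8

12.8%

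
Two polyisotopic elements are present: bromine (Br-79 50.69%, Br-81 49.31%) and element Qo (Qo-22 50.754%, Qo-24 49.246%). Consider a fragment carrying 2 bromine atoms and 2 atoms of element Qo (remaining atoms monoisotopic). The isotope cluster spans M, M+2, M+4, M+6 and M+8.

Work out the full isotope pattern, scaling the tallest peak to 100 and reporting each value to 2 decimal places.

17.66 : 68.62 : 100.00 : 64.77 : 15.73

Bromine pattern (n=2): 0.25694761 : 0.49990478 : 0.24314761
Element Qo pattern (n=2): 0.25759685 : 0.4998863 : 0.24251685
Convolve the two distributions (both contribute in 2-u steps):
  M: 0.25694761×0.25759685 = 0.066189
  M+2: 0.25694761×0.4998863 + 0.49990478×0.25759685 = 0.257218
  M+4: 0.25694761×0.24251685 + 0.49990478×0.4998863 + 0.24314761×0.25759685 = 0.374844
  M+6: 0.49990478×0.24251685 + 0.24314761×0.4998863 = 0.242781
  M+8: 0.24314761×0.24251685 = 0.058967
Scale to base peak (0.374844) = 100: 17.66 : 68.62 : 100.00 : 64.77 : 15.73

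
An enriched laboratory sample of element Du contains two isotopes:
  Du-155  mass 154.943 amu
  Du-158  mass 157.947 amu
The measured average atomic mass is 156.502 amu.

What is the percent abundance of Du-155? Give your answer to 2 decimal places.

48.10%

Let x be the fractional abundance of Du-155; then Du-158 has abundance 1 − x.
154.943·x + 157.947·(1 − x) = 156.502
(154.943 − 157.947)·x = 156.502 − 157.947
x = -1.445 / -3.004 = 0.48103 → 48.10% Du-155, 51.90% Du-158.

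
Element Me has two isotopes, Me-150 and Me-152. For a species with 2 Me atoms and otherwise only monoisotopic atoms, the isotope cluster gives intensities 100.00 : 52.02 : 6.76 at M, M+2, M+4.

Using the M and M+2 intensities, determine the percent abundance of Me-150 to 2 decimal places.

Let p = fractional abundance of Me-150. I(M+2)/I(M) = [C(2,1)·p^1·(1−p)] / p^2 = 2·(1−p)/p = 52.02/100.00 = 0.5202
(1−p)/p = 0.5202/2 = 0.2601  ⇒  p = 1/(1 + 0.2601) = 0.7936
Me-150: 79.36%, Me-152: 20.64%.

79.36%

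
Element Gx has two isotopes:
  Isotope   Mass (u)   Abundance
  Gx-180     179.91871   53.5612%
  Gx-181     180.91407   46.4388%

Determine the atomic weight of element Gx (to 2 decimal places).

The abundance-weighted mean is 0.535612 × 179.91871 + 0.464388 × 180.91407
= 96.366620 + 84.014323 = 180.380943 u

180.38 u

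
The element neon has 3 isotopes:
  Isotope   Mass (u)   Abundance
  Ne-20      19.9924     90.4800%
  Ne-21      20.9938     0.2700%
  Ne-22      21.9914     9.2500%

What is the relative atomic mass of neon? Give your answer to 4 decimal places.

Weight each isotope mass by its fractional abundance: 0.904800 × 19.9924 + 0.002700 × 20.9938 + 0.092500 × 21.9914
= 18.08912 + 0.05668 + 2.03420 = 20.18000 u

20.1800 u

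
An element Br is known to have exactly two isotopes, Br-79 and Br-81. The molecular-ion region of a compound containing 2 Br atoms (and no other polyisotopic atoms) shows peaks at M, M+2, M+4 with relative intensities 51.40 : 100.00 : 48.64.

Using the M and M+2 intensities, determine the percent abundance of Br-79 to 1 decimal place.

If p is the fraction of Br that is Br-79, then I(M+2)/I(M) = [C(2,1)·p^1·(1−p)] / p^2 = 2·(1−p)/p = 100.00/51.40 = 1.9455
(1−p)/p = 1.9455/2 = 0.9728  ⇒  p = 1/(1 + 0.9728) = 0.5069
Br-79: 50.7%, Br-81: 49.3%.

50.7%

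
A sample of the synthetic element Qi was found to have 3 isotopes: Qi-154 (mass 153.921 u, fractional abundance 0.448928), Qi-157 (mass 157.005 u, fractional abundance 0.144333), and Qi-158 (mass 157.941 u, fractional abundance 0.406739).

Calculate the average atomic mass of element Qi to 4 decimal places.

156.0012 u

The abundance-weighted mean is 0.448928 × 153.921 + 0.144333 × 157.005 + 0.406739 × 157.941
= 69.09945 + 22.66100 + 64.24076 = 156.00121 u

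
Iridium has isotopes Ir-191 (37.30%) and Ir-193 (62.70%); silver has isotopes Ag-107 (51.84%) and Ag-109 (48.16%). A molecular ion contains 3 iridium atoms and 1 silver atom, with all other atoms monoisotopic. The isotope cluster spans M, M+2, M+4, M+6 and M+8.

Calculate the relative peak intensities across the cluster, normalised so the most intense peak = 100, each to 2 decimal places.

7.60 : 45.37 : 100.00 : 95.92 : 33.53

Iridium pattern (n=3): 0.05189512 : 0.26170165 : 0.43991135 : 0.24649188
Silver pattern (n=1): 0.5184 : 0.4816
Convolve the two distributions (both contribute in 2-u steps):
  M: 0.05189512×0.5184 = 0.026902
  M+2: 0.05189512×0.4816 + 0.26170165×0.5184 = 0.160659
  M+4: 0.26170165×0.4816 + 0.43991135×0.5184 = 0.354086
  M+6: 0.43991135×0.4816 + 0.24649188×0.5184 = 0.339643
  M+8: 0.24649188×0.4816 = 0.118710
Scale to base peak (0.354086) = 100: 7.60 : 45.37 : 100.00 : 95.92 : 33.53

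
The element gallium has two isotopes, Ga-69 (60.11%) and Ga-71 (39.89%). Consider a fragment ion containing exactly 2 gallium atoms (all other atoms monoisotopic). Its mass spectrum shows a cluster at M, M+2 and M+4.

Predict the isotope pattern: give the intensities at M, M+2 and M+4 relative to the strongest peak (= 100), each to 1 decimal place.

75.3 : 100.0 : 33.2

The 2 Ga atoms are independent, so intensities follow the terms of (0.6011 + 0.3989)^2.
P(M) = 0.6011^2 = 0.361321
P(M+2) = 2 × 0.6011^1 × 0.3989^1 = 0.479558
P(M+4) = 0.3989^2 = 0.159121
The M+2 peak is largest (0.479558); scaling to 100 gives 75.3 : 100.0 : 33.2.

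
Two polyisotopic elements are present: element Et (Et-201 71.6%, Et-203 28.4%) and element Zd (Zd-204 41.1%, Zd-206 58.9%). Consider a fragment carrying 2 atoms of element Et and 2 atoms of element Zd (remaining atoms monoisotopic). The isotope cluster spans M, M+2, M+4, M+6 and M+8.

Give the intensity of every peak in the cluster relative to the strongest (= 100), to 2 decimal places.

Element Et pattern (n=2): 0.512656 : 0.406688 : 0.080656
Element Zd pattern (n=2): 0.168921 : 0.484158 : 0.346921
Convolve the two distributions (both contribute in 2-u steps):
  M: 0.512656×0.168921 = 0.086598
  M+2: 0.512656×0.484158 + 0.406688×0.168921 = 0.316905
  M+4: 0.512656×0.346921 + 0.406688×0.484158 + 0.080656×0.168921 = 0.388377
  M+6: 0.406688×0.346921 + 0.080656×0.484158 = 0.180139
  M+8: 0.080656×0.346921 = 0.027981
Scale to base peak (0.388377) = 100: 22.30 : 81.60 : 100.00 : 46.38 : 7.20

22.30 : 81.60 : 100.00 : 46.38 : 7.20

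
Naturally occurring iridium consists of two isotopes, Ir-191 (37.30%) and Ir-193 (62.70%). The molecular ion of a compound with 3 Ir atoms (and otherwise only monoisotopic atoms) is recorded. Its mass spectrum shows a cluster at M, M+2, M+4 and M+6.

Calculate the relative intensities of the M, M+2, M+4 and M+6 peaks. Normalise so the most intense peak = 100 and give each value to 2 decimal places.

11.80 : 59.49 : 100.00 : 56.03

Each Ir atom is independently Ir-191 (p = 0.3730) or Ir-193 (q = 0.6270); the cluster is the binomial expansion (p + q)^3.
P(M) = 0.3730^3 = 0.051895
P(M+2) = 3 × 0.3730^2 × 0.6270^1 = 0.261702
P(M+4) = 3 × 0.3730^1 × 0.6270^2 = 0.439911
P(M+6) = 0.6270^3 = 0.246492
The M+4 peak is largest (0.439911); scaling to 100 gives 11.80 : 59.49 : 100.00 : 56.03.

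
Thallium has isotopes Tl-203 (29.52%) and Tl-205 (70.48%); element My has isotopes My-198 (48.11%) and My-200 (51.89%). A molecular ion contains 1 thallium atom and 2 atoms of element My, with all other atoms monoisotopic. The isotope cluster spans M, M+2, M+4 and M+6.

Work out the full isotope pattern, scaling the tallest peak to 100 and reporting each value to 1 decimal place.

Thallium pattern (n=1): 0.2952 : 0.7048
Element My pattern (n=2): 0.23145721 : 0.49928558 : 0.26925721
Convolve the two distributions (both contribute in 2-u steps):
  M: 0.2952×0.23145721 = 0.068326
  M+2: 0.2952×0.49928558 + 0.7048×0.23145721 = 0.310520
  M+4: 0.2952×0.26925721 + 0.7048×0.49928558 = 0.431381
  M+6: 0.7048×0.26925721 = 0.189772
Scale to base peak (0.431381) = 100: 15.8 : 72.0 : 100.0 : 44.0

15.8 : 72.0 : 100.0 : 44.0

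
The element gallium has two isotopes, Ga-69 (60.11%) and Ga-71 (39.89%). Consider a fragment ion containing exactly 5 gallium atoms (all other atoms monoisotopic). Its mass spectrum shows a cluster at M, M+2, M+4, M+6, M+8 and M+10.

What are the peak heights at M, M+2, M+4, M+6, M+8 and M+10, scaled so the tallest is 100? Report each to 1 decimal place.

22.7 : 75.3 : 100.0 : 66.4 : 22.0 : 2.9

Expanding (0.6011 + 0.3989)^5:
P(M) = 0.6011^5 = 0.078475
P(M+2) = 5 × 0.6011^4 × 0.3989^1 = 0.260388
P(M+4) = 10 × 0.6011^3 × 0.3989^2 = 0.345596
P(M+6) = 10 × 0.6011^2 × 0.3989^3 = 0.229343
P(M+8) = 5 × 0.6011^1 × 0.3989^4 = 0.076098
P(M+10) = 0.3989^5 = 0.010100
The M+4 peak is largest (0.345596); scaling to 100 gives 22.7 : 75.3 : 100.0 : 66.4 : 22.0 : 2.9.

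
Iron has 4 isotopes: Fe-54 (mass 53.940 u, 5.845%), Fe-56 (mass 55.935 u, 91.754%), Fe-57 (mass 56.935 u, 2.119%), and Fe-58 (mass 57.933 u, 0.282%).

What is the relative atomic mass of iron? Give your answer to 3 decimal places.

55.845 u

Average mass = Σ (abundance × isotope mass) = 0.05845 × 53.940 + 0.91754 × 55.935 + 0.02119 × 56.935 + 0.00282 × 57.933
= 3.1528 + 51.3226 + 1.2065 + 0.1634 = 55.8453 u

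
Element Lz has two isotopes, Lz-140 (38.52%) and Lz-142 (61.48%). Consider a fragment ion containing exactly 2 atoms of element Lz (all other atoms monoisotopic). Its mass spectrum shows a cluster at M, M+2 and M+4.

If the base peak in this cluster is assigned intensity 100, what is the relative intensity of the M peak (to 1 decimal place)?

31.3

Binomial terms of (0.3852 + 0.6148)^2: M 0.1484, M+2 0.4736, M+4 0.3780 → M+2 is the base peak.
P(M+2) = C(2,1) × 0.3852^1 × 0.6148^1 = 2 × 0.3852 × 0.6148 = 0.473642 (base)
P(M) = C(2,0) × 0.3852^2 × 0.6148^0 = 1 × 0.14837904 × 1.0000 = 0.148379
Relative intensity = 0.148379 / 0.473642 × 100 = 31.3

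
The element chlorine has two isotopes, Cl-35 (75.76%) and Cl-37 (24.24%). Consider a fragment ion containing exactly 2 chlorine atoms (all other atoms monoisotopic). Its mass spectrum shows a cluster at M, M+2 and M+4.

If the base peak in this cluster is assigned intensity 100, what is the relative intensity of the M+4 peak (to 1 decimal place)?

Term probabilities: M 0.5740, M+2 0.3673, M+4 0.0588. Base peak = M.
P(M) = C(2,0) × 0.7576^2 × 0.2424^0 = 1 × 0.57395776 × 1.0000 = 0.573958 (base)
P(M+4) = C(2,2) × 0.7576^0 × 0.2424^2 = 1 × 1.0000 × 0.05875776 = 0.058758
Relative intensity = 0.058758 / 0.573958 × 100 = 10.2

10.2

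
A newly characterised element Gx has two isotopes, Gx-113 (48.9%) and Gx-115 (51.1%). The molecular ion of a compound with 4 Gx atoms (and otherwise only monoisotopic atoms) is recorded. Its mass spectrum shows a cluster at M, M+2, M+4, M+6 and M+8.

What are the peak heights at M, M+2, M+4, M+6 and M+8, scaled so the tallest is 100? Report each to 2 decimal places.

15.26 : 63.80 : 100.00 : 69.67 : 18.20

Expanding (0.489 + 0.511)^4:
P(M) = 0.489^4 = 0.057179
P(M+2) = 4 × 0.489^3 × 0.511^1 = 0.239005
P(M+4) = 6 × 0.489^2 × 0.511^2 = 0.374637
P(M+6) = 4 × 0.489^1 × 0.511^3 = 0.260995
P(M+8) = 0.511^4 = 0.068184
The M+4 peak is largest (0.374637); scaling to 100 gives 15.26 : 63.80 : 100.00 : 69.67 : 18.20.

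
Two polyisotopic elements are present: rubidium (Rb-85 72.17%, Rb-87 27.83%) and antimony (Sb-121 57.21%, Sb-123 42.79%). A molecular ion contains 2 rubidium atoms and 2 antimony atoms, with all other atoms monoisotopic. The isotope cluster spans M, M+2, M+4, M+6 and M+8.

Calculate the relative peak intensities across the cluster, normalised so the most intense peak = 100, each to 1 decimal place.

44.1 : 100.0 : 82.1 : 28.8 : 3.7

Rubidium pattern (n=2): 0.52085089 : 0.40169822 : 0.07745089
Antimony pattern (n=2): 0.32729841 : 0.48960318 : 0.18309841
Convolve the two distributions (both contribute in 2-u steps):
  M: 0.52085089×0.32729841 = 0.170474
  M+2: 0.52085089×0.48960318 + 0.40169822×0.32729841 = 0.386485
  M+4: 0.52085089×0.18309841 + 0.40169822×0.48960318 + 0.07745089×0.32729841 = 0.317389
  M+6: 0.40169822×0.18309841 + 0.07745089×0.48960318 = 0.111471
  M+8: 0.07745089×0.18309841 = 0.014181
Scale to base peak (0.386485) = 100: 44.1 : 100.0 : 82.1 : 28.8 : 3.7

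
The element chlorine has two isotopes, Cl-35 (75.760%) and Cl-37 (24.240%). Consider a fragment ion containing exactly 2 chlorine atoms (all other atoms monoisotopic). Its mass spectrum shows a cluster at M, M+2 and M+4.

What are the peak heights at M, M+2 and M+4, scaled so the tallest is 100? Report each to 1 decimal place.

100.0 : 64.0 : 10.2

Each Cl atom is independently Cl-35 (p = 0.75760) or Cl-37 (q = 0.24240); the cluster is the binomial expansion (p + q)^2.
P(M) = 0.75760^2 = 0.573958
P(M+2) = 2 × 0.75760^1 × 0.24240^1 = 0.367284
P(M+4) = 0.24240^2 = 0.058758
The M peak is largest (0.573958); scaling to 100 gives 100.0 : 64.0 : 10.2.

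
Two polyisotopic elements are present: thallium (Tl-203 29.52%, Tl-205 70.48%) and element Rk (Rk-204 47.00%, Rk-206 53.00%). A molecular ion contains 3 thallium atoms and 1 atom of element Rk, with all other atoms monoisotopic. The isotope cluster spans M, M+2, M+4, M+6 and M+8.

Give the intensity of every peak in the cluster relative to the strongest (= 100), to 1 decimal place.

Thallium pattern (n=3): 0.02572463 : 0.18425524 : 0.43991564 : 0.35010449
Element Rk pattern (n=1): 0.4700 : 0.5300
Convolve the two distributions (both contribute in 2-u steps):
  M: 0.02572463×0.4700 = 0.012091
  M+2: 0.02572463×0.5300 + 0.18425524×0.4700 = 0.100234
  M+4: 0.18425524×0.5300 + 0.43991564×0.4700 = 0.304416
  M+6: 0.43991564×0.5300 + 0.35010449×0.4700 = 0.397704
  M+8: 0.35010449×0.5300 = 0.185555
Scale to base peak (0.397704) = 100: 3.0 : 25.2 : 76.5 : 100.0 : 46.7

3.0 : 25.2 : 76.5 : 100.0 : 46.7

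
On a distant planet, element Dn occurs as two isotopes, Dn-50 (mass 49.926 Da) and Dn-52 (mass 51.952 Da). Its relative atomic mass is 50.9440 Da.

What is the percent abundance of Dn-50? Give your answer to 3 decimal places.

49.753%

With x = fraction of Dn-50 (so Dn-52 is 1 − x):
49.926·x + 51.952·(1 − x) = 50.9440
(49.926 − 51.952)·x = 50.9440 − 51.952
x = -1.0080 / -2.026 = 0.49753 → 49.753% Dn-50, 50.247% Dn-52.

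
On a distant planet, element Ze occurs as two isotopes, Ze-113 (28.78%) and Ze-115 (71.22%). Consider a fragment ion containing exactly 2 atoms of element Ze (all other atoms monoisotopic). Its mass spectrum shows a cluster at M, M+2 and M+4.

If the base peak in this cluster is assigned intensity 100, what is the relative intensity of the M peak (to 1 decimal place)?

16.3

(0.2878 + 0.7122)^2 gives M 0.0828, M+2 0.4099, M+4 0.5072; the largest is M+4.
P(M+4) = C(2,2) × 0.2878^0 × 0.7122^2 = 1 × 1.0000 × 0.50722884 = 0.507229 (base)
P(M) = C(2,0) × 0.2878^2 × 0.7122^0 = 1 × 0.08282884 × 1.0000 = 0.082829
Relative intensity = 0.082829 / 0.507229 × 100 = 16.3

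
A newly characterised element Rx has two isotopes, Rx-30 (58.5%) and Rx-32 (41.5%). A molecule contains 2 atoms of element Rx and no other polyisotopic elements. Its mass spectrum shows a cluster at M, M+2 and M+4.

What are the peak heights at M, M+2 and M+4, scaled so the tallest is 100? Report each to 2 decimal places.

70.48 : 100.00 : 35.47

Expanding (0.585 + 0.415)^2:
P(M) = 0.585^2 = 0.342225
P(M+2) = 2 × 0.585^1 × 0.415^1 = 0.485550
P(M+4) = 0.415^2 = 0.172225
The M+2 peak is largest (0.485550); scaling to 100 gives 70.48 : 100.00 : 35.47.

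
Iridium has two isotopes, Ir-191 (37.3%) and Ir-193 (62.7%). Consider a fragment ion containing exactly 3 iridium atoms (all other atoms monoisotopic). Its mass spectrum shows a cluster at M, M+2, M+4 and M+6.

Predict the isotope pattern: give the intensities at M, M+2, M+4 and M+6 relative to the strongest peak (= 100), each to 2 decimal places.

Each Ir atom is independently Ir-191 (p = 0.373) or Ir-193 (q = 0.627); the cluster is the binomial expansion (p + q)^3.
P(M) = 0.373^3 = 0.051895
P(M+2) = 3 × 0.373^2 × 0.627^1 = 0.261702
P(M+4) = 3 × 0.373^1 × 0.627^2 = 0.439911
P(M+6) = 0.627^3 = 0.246492
The M+4 peak is largest (0.439911); scaling to 100 gives 11.80 : 59.49 : 100.00 : 56.03.

11.80 : 59.49 : 100.00 : 56.03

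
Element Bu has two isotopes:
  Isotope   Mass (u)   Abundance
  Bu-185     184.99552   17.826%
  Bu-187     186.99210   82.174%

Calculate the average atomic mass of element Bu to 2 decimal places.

186.64 u

Weight each isotope mass by its fractional abundance: 0.17826 × 184.99552 + 0.82174 × 186.99210
= 32.977301 + 153.658888 = 186.636189 u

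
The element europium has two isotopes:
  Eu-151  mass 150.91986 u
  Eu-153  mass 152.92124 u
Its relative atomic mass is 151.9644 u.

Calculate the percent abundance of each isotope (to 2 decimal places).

Let x be the fractional abundance of Eu-151; then Eu-153 has abundance 1 − x.
150.91986·x + 152.92124·(1 − x) = 151.9644
(150.91986 − 152.92124)·x = 151.9644 − 152.92124
x = -0.95684 / -2.00138 = 0.47809 → 47.81% Eu-151, 52.19% Eu-153.

Eu-151: 47.81%, Eu-153: 52.19%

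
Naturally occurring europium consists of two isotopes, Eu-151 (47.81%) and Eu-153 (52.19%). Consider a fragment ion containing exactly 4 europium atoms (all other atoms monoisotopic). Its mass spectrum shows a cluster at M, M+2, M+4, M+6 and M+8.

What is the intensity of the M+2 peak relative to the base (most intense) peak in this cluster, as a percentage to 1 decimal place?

61.1%

(0.4781 + 0.5219)^4 gives M 0.0522, M+2 0.2281, M+4 0.3736, M+6 0.2719, M+8 0.0742; the largest is M+4.
P(M+4) = C(4,2) × 0.4781^2 × 0.5219^2 = 6 × 0.22857961 × 0.27237961 = 0.373563 (base)
P(M+2) = C(4,1) × 0.4781^3 × 0.5219^1 = 4 × 0.10928391 × 0.5219 = 0.228141
Relative intensity = 0.228141 / 0.373563 × 100 = 61.1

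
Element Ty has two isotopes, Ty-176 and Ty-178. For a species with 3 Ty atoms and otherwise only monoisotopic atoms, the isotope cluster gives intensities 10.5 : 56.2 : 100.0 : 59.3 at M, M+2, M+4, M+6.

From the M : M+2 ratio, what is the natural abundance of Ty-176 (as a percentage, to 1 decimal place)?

35.9%

If p is the fraction of Ty that is Ty-176, then I(M+2)/I(M) = [C(3,1)·p^2·(1−p)] / p^3 = 3·(1−p)/p = 56.2/10.5 = 5.3524
(1−p)/p = 5.3524/3 = 1.7841  ⇒  p = 1/(1 + 1.7841) = 0.3592
Ty-176: 35.9%, Ty-178: 64.1%.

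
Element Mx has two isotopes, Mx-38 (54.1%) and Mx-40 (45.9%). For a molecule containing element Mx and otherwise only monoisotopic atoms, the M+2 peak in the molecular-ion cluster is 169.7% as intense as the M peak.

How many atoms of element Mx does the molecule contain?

For n independent Mx atoms, I(M+2)/I(M) = n · (abundance Mx-40) / (abundance Mx-38) = n · 0.459/0.541.
n = 1.697 × 0.541/0.459 = 2.00 ≈ 2

2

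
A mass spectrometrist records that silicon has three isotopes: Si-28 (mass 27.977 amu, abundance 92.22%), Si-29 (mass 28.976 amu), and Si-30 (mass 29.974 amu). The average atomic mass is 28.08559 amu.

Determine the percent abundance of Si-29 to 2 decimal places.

Let x and y be the fractions of Si-29 and Si-30. Then x + y = 1 − 0.9222 = 0.0778 and 28.976x + 29.974y = 28.08559 − 0.9222×27.977 = 2.2852006.
Substituting: 28.976x + 29.974(0.0778 − x) = 2.2852006
(28.976 − 29.974)x = -0.0467766  ⇒  x = 0.04687, y = 0.03093
Si-29: 4.69%, Si-30: 3.09%.

4.69%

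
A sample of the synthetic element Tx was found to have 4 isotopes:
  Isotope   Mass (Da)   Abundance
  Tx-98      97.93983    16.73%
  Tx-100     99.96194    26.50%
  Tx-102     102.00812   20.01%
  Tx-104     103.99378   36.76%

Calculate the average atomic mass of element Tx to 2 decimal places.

Weight each isotope mass by its fractional abundance: 0.1673 × 97.93983 + 0.2650 × 99.96194 + 0.2001 × 102.00812 + 0.3676 × 103.99378
= 16.385334 + 26.489914 + 20.411825 + 38.228114 = 101.515187 Da

101.52 Da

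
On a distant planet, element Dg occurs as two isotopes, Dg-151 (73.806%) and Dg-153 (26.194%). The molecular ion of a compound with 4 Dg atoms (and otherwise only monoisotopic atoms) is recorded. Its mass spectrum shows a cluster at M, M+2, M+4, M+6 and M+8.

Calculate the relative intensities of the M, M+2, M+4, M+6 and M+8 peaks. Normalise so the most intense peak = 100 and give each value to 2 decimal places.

70.44 : 100.00 : 53.24 : 12.60 : 1.12

Each Dg atom is independently Dg-151 (p = 0.73806) or Dg-153 (q = 0.26194); the cluster is the binomial expansion (p + q)^4.
P(M) = 0.73806^4 = 0.296734
P(M+2) = 4 × 0.73806^3 × 0.26194^1 = 0.421247
P(M+4) = 6 × 0.73806^2 × 0.26194^2 = 0.224253
P(M+6) = 4 × 0.73806^1 × 0.26194^3 = 0.053059
P(M+8) = 0.26194^4 = 0.004708
The M+2 peak is largest (0.421247); scaling to 100 gives 70.44 : 100.00 : 53.24 : 12.60 : 1.12.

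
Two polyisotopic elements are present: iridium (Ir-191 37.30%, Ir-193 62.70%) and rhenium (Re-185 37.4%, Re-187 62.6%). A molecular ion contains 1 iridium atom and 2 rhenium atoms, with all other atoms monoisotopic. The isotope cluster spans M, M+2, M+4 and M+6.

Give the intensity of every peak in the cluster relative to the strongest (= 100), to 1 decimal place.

11.9 : 59.7 : 100.0 : 55.9

Iridium pattern (n=1): 0.3730 : 0.6270
Rhenium pattern (n=2): 0.139876 : 0.468248 : 0.391876
Convolve the two distributions (both contribute in 2-u steps):
  M: 0.3730×0.139876 = 0.052174
  M+2: 0.3730×0.468248 + 0.6270×0.139876 = 0.262359
  M+4: 0.3730×0.391876 + 0.6270×0.468248 = 0.439761
  M+6: 0.6270×0.391876 = 0.245706
Scale to base peak (0.439761) = 100: 11.9 : 59.7 : 100.0 : 55.9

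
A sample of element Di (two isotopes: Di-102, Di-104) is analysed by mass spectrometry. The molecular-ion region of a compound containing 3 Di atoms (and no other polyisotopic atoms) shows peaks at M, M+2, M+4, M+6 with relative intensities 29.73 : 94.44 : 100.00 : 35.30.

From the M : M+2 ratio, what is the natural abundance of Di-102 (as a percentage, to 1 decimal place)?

48.6%

If p is the fraction of Di that is Di-102, then I(M+2)/I(M) = [C(3,1)·p^2·(1−p)] / p^3 = 3·(1−p)/p = 94.44/29.73 = 3.1766
(1−p)/p = 3.1766/3 = 1.0589  ⇒  p = 1/(1 + 1.0589) = 0.4857
Di-102: 48.6%, Di-104: 51.4%.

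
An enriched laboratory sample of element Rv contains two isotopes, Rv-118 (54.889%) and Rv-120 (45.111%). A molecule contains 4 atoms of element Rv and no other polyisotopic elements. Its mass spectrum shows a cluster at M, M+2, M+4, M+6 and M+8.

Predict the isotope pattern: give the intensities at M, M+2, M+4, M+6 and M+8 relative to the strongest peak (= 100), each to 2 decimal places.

The 4 Rv atoms are independent, so intensities follow the terms of (0.54889 + 0.45111)^4.
P(M) = 0.54889^4 = 0.090770
P(M+2) = 4 × 0.54889^3 × 0.45111^1 = 0.298400
P(M+4) = 6 × 0.54889^2 × 0.45111^2 = 0.367864
P(M+6) = 4 × 0.54889^1 × 0.45111^3 = 0.201555
P(M+8) = 0.45111^4 = 0.041412
The M+4 peak is largest (0.367864); scaling to 100 gives 24.67 : 81.12 : 100.00 : 54.79 : 11.26.

24.67 : 81.12 : 100.00 : 54.79 : 11.26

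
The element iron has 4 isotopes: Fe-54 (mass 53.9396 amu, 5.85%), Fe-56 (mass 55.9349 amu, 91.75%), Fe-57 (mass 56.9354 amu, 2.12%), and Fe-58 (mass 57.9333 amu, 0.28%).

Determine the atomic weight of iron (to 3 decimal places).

Weight each isotope mass by its fractional abundance: 0.0585 × 53.9396 + 0.9175 × 55.9349 + 0.0212 × 56.9354 + 0.0028 × 57.9333
= 3.15547 + 51.32027 + 1.20703 + 0.16221 = 55.84498 amu

55.845 amu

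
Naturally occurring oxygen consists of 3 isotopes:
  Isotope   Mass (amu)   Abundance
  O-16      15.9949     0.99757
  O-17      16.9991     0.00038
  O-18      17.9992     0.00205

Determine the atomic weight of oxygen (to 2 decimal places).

16.00 amu

Ar = Σ fᵢ·mᵢ = 0.99757 × 15.9949 + 0.00038 × 16.9991 + 0.00205 × 17.9992
= 15.95603 + 0.00646 + 0.03690 = 15.99939 amu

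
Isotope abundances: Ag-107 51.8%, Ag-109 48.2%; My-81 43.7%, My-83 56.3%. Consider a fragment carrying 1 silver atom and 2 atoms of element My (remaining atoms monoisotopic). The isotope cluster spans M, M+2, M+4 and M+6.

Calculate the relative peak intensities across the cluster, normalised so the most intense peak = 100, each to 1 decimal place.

Silver pattern (n=1): 0.5180 : 0.4820
Element My pattern (n=2): 0.190969 : 0.492062 : 0.316969
Convolve the two distributions (both contribute in 2-u steps):
  M: 0.5180×0.190969 = 0.098922
  M+2: 0.5180×0.492062 + 0.4820×0.190969 = 0.346935
  M+4: 0.5180×0.316969 + 0.4820×0.492062 = 0.401364
  M+6: 0.4820×0.316969 = 0.152779
Scale to base peak (0.401364) = 100: 24.6 : 86.4 : 100.0 : 38.1

24.6 : 86.4 : 100.0 : 38.1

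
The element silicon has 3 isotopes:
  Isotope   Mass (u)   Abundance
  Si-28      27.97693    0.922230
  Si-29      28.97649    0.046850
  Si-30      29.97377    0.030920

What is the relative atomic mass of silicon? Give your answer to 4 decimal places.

28.0855 u

Weight each isotope mass by its fractional abundance: 0.922230 × 27.97693 + 0.046850 × 28.97649 + 0.030920 × 29.97377
= 25.801164 + 1.357549 + 0.926789 = 28.085502 u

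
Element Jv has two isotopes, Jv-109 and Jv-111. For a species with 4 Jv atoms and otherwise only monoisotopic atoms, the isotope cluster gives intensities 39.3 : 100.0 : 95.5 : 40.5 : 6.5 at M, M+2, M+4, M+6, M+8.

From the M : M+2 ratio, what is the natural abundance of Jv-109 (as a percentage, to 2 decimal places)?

If p is the fraction of Jv that is Jv-109, then I(M+2)/I(M) = [C(4,1)·p^3·(1−p)] / p^4 = 4·(1−p)/p = 100.0/39.3 = 2.5445
(1−p)/p = 2.5445/4 = 0.6361  ⇒  p = 1/(1 + 0.6361) = 0.6112
Jv-109: 61.12%, Jv-111: 38.88%.

61.12%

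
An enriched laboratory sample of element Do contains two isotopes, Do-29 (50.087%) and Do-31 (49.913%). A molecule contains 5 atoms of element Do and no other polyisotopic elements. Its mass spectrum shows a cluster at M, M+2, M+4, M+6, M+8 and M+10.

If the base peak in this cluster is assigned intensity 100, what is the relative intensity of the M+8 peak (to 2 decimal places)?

49.65

Binomial terms of (0.50087 + 0.49913)^5: M 0.0315, M+2 0.1571, M+4 0.3130, M+6 0.3120, M+8 0.1554, M+10 0.0310 → M+4 is the base peak.
P(M+4) = C(5,2) × 0.50087^3 × 0.49913^2 = 10 × 0.12565364 × 0.24913076 = 0.313042 (base)
P(M+8) = C(5,4) × 0.50087^1 × 0.49913^4 = 5 × 0.50087 × 0.06206613 = 0.155435
Relative intensity = 0.155435 / 0.313042 × 100 = 49.65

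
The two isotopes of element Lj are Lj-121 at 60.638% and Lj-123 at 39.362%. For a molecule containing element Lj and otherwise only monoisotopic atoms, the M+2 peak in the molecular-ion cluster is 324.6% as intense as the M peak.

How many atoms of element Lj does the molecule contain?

5

With n Lj atoms, P(M+2)/P(M) = C(n,1)·p^(n−1)q / p^n = n·q/p = n · 0.39362/0.60638.
n = 3.246 × 0.60638/0.39362 = 5.00 ≈ 5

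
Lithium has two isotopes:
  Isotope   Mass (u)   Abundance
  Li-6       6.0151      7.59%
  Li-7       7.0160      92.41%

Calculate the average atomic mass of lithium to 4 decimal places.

6.9400 u

Average mass = Σ (abundance × isotope mass) = 0.0759 × 6.0151 + 0.9241 × 7.0160
= 0.45655 + 6.48349 = 6.94004 u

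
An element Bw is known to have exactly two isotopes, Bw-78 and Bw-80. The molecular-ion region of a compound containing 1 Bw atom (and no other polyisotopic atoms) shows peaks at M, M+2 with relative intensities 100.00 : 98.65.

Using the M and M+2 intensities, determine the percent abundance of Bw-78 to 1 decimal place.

Write p for the Bw-78 fraction. I(M+2)/I(M) = [C(1,1)·p^0·(1−p)] / p^1 = 1·(1−p)/p = 98.65/100.00 = 0.9865
(1−p)/p = 0.9865/1 = 0.9865  ⇒  p = 1/(1 + 0.9865) = 0.5034
Bw-78: 50.3%, Bw-80: 49.7%.

50.3%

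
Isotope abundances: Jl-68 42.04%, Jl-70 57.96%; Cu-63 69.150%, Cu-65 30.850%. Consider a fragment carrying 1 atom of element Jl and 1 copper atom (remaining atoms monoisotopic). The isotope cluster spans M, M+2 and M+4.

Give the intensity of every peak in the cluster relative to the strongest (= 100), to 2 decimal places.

54.80 : 100.00 : 33.71

Element Jl pattern (n=1): 0.4204 : 0.5796
Copper pattern (n=1): 0.6915 : 0.3085
Convolve the two distributions (both contribute in 2-u steps):
  M: 0.4204×0.6915 = 0.290707
  M+2: 0.4204×0.3085 + 0.5796×0.6915 = 0.530487
  M+4: 0.5796×0.3085 = 0.178807
Scale to base peak (0.530487) = 100: 54.80 : 100.00 : 33.71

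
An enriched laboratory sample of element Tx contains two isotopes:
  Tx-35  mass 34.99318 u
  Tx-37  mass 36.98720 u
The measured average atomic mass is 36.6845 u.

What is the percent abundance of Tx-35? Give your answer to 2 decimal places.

Writing the weighted mean with unknown fraction x of Tx-35:
34.99318·x + 36.98720·(1 − x) = 36.6845
(34.99318 − 36.98720)·x = 36.6845 − 36.98720
x = -0.30270 / -1.99402 = 0.15180 → 15.18% Tx-35, 84.82% Tx-37.

15.18%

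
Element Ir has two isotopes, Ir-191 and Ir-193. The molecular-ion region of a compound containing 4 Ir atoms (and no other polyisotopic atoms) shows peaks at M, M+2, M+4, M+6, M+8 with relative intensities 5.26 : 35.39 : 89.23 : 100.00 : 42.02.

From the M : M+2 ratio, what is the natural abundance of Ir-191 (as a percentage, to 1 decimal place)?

37.3%

If p is the fraction of Ir that is Ir-191, then I(M+2)/I(M) = [C(4,1)·p^3·(1−p)] / p^4 = 4·(1−p)/p = 35.39/5.26 = 6.7281
(1−p)/p = 6.7281/4 = 1.6820  ⇒  p = 1/(1 + 1.6820) = 0.3729
Ir-191: 37.3%, Ir-193: 62.7%.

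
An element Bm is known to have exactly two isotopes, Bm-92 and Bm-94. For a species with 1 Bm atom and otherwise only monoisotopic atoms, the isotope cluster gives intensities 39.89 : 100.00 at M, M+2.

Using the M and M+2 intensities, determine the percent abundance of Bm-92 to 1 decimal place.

28.5%

If p is the fraction of Bm that is Bm-92, then I(M+2)/I(M) = [C(1,1)·p^0·(1−p)] / p^1 = 1·(1−p)/p = 100.00/39.89 = 2.5069
(1−p)/p = 2.5069/1 = 2.5069  ⇒  p = 1/(1 + 2.5069) = 0.2852
Bm-92: 28.5%, Bm-94: 71.5%.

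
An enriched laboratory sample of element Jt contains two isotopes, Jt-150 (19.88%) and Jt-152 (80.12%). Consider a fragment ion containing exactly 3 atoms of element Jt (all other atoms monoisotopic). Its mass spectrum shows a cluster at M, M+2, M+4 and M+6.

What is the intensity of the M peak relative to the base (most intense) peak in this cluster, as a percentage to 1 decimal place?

1.5%

(0.1988 + 0.8012)^3 gives M 0.0079, M+2 0.0950, M+4 0.3828, M+6 0.5143; the largest is M+6.
P(M+6) = C(3,3) × 0.1988^0 × 0.8012^3 = 1 × 1.0000 × 0.51430746 = 0.514307 (base)
P(M) = C(3,0) × 0.1988^3 × 0.8012^0 = 1 × 0.00785686 × 1.0000 = 0.007857
Relative intensity = 0.007857 / 0.514307 × 100 = 1.5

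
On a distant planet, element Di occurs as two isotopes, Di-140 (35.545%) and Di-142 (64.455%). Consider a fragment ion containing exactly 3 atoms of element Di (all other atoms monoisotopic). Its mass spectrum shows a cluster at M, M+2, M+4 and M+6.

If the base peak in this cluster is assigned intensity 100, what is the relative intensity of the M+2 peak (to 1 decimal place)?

(0.35545 + 0.64455)^3 gives M 0.0449, M+2 0.2443, M+4 0.4430, M+6 0.2678; the largest is M+4.
P(M+4) = C(3,2) × 0.35545^1 × 0.64455^2 = 3 × 0.35545 × 0.4154447 = 0.443009 (base)
P(M+2) = C(3,1) × 0.35545^2 × 0.64455^1 = 3 × 0.1263447 × 0.64455 = 0.244306
Relative intensity = 0.244306 / 0.443009 × 100 = 55.1

55.1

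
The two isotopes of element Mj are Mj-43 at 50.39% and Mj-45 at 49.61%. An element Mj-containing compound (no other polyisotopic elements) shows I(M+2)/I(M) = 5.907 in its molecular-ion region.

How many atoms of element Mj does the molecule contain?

The M+2/M ratio from n Mj atoms is n · q/p = n · 0.4961/0.5039.
n = 5.907 × 0.5039/0.4961 = 6.00 ≈ 6

6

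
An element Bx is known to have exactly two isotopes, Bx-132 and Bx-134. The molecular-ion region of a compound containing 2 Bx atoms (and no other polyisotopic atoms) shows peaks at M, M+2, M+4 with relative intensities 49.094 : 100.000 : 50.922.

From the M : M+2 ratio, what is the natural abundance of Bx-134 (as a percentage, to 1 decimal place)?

50.5%

If p is the fraction of Bx that is Bx-132, then I(M+2)/I(M) = [C(2,1)·p^1·(1−p)] / p^2 = 2·(1−p)/p = 100.000/49.094 = 2.0369
(1−p)/p = 2.0369/2 = 1.0185  ⇒  p = 1/(1 + 1.0185) = 0.4954
Bx-132: 49.5%, Bx-134: 50.5%.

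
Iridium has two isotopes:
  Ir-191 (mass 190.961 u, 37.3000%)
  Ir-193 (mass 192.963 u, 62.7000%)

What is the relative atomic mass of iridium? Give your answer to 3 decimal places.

192.216 u

Average mass = Σ (abundance × isotope mass) = 0.373000 × 190.961 + 0.627000 × 192.963
= 71.2285 + 120.9878 = 192.2163 u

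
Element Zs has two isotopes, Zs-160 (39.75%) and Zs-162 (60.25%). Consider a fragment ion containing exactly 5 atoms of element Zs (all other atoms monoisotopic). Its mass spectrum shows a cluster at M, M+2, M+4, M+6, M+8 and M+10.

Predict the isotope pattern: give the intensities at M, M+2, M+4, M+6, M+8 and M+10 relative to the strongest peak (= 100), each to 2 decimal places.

2.87 : 21.76 : 65.98 : 100.00 : 75.79 : 22.97

Expanding (0.3975 + 0.6025)^5:
P(M) = 0.3975^5 = 0.009924
P(M+2) = 5 × 0.3975^4 × 0.6025^1 = 0.075210
P(M+4) = 10 × 0.3975^3 × 0.6025^2 = 0.227995
P(M+6) = 10 × 0.3975^2 × 0.6025^3 = 0.345577
P(M+8) = 5 × 0.3975^1 × 0.6025^4 = 0.261900
P(M+10) = 0.6025^5 = 0.079394
The M+6 peak is largest (0.345577); scaling to 100 gives 2.87 : 21.76 : 65.98 : 100.00 : 75.79 : 22.97.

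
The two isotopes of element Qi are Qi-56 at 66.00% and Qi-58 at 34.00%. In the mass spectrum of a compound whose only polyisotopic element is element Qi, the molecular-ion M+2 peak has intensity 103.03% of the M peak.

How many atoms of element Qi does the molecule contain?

For n independent Qi atoms, I(M+2)/I(M) = n · (abundance Qi-58) / (abundance Qi-56) = n · 0.3400/0.6600.
n = 1.0303 × 0.6600/0.3400 = 2.00 ≈ 2

2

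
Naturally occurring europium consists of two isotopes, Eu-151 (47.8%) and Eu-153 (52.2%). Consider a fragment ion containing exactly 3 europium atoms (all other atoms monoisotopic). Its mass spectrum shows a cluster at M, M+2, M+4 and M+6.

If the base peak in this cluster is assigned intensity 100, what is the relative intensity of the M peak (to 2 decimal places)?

(0.478 + 0.522)^3 gives M 0.1092, M+2 0.3578, M+4 0.3907, M+6 0.1422; the largest is M+4.
P(M+4) = C(3,2) × 0.478^1 × 0.522^2 = 3 × 0.4780 × 0.272484 = 0.390742 (base)
P(M) = C(3,0) × 0.478^3 × 0.522^0 = 1 × 0.10921535 × 1.0000 = 0.109215
Relative intensity = 0.109215 / 0.390742 × 100 = 27.95

27.95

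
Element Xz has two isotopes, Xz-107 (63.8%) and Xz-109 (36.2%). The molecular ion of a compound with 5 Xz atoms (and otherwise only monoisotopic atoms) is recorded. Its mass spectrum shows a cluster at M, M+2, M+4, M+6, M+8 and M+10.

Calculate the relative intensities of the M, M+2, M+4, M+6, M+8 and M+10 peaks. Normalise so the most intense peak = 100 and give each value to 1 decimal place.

31.1 : 88.1 : 100.0 : 56.7 : 16.1 : 1.8

Expanding (0.638 + 0.362)^5:
P(M) = 0.638^5 = 0.105707
P(M+2) = 5 × 0.638^4 × 0.362^1 = 0.299890
P(M+4) = 10 × 0.638^3 × 0.362^2 = 0.340313
P(M+6) = 10 × 0.638^2 × 0.362^3 = 0.193093
P(M+8) = 5 × 0.638^1 × 0.362^4 = 0.054780
P(M+10) = 0.362^5 = 0.006216
The M+4 peak is largest (0.340313); scaling to 100 gives 31.1 : 88.1 : 100.0 : 56.7 : 16.1 : 1.8.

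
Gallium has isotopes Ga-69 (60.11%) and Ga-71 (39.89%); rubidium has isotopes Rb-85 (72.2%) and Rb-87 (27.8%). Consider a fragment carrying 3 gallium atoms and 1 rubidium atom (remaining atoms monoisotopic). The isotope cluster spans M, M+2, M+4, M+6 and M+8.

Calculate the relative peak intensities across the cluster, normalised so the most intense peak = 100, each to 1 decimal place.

Gallium pattern (n=3): 0.21719018 : 0.43239309 : 0.28694328 : 0.06347345
Rubidium pattern (n=1): 0.7220 : 0.2780
Convolve the two distributions (both contribute in 2-u steps):
  M: 0.21719018×0.7220 = 0.156811
  M+2: 0.21719018×0.2780 + 0.43239309×0.7220 = 0.372567
  M+4: 0.43239309×0.2780 + 0.28694328×0.7220 = 0.327378
  M+6: 0.28694328×0.2780 + 0.06347345×0.7220 = 0.125598
  M+8: 0.06347345×0.2780 = 0.017646
Scale to base peak (0.372567) = 100: 42.1 : 100.0 : 87.9 : 33.7 : 4.7

42.1 : 100.0 : 87.9 : 33.7 : 4.7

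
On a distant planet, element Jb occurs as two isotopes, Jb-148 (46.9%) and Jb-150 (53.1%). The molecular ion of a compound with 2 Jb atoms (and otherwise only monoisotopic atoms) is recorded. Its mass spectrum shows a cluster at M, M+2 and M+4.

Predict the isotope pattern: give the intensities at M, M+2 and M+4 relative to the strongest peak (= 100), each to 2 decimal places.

44.16 : 100.00 : 56.61

Expanding (0.469 + 0.531)^2:
P(M) = 0.469^2 = 0.219961
P(M+2) = 2 × 0.469^1 × 0.531^1 = 0.498078
P(M+4) = 0.531^2 = 0.281961
The M+2 peak is largest (0.498078); scaling to 100 gives 44.16 : 100.00 : 56.61.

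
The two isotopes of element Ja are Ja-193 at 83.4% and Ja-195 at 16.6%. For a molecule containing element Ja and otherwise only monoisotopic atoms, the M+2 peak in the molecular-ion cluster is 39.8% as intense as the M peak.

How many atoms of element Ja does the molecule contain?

The M+2/M ratio from n Ja atoms is n · q/p = n · 0.166/0.834.
n = 0.398 × 0.834/0.166 = 2.00 ≈ 2

2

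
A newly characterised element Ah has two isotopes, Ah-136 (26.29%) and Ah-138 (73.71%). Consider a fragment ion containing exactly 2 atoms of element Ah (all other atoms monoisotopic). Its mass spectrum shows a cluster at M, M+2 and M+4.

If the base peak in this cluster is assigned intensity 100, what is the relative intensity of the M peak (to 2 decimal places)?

12.72

Term probabilities: M 0.0691, M+2 0.3876, M+4 0.5433. Base peak = M+4.
P(M+4) = C(2,2) × 0.2629^0 × 0.7371^2 = 1 × 1.0000 × 0.54331641 = 0.543316 (base)
P(M) = C(2,0) × 0.2629^2 × 0.7371^0 = 1 × 0.06911641 × 1.0000 = 0.069116
Relative intensity = 0.069116 / 0.543316 × 100 = 12.72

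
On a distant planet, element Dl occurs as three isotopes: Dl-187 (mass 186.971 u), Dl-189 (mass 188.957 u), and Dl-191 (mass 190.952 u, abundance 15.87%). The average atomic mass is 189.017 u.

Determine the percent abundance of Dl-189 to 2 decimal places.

71.21%

The remaining 84.13% is split between Dl-187 (fraction x) and Dl-189 (fraction 0.8413 − x).
Substituting: 186.971x + 188.957(0.8413 − x) = 158.7129176
(186.971 − 188.957)x = -0.2566065  ⇒  x = 0.12921, y = 0.71209
Dl-187: 12.92%, Dl-189: 71.21%.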